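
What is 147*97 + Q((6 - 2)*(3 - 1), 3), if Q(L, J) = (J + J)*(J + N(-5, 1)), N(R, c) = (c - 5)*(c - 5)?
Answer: 14373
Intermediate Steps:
N(R, c) = (-5 + c)² (N(R, c) = (-5 + c)*(-5 + c) = (-5 + c)²)
Q(L, J) = 2*J*(16 + J) (Q(L, J) = (J + J)*(J + (-5 + 1)²) = (2*J)*(J + (-4)²) = (2*J)*(J + 16) = (2*J)*(16 + J) = 2*J*(16 + J))
147*97 + Q((6 - 2)*(3 - 1), 3) = 147*97 + 2*3*(16 + 3) = 14259 + 2*3*19 = 14259 + 114 = 14373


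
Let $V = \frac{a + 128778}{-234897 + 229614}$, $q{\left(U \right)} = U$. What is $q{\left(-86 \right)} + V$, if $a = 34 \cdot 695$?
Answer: $- \frac{606746}{5283} \approx -114.85$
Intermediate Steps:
$a = 23630$
$V = - \frac{152408}{5283}$ ($V = \frac{23630 + 128778}{-234897 + 229614} = \frac{152408}{-5283} = 152408 \left(- \frac{1}{5283}\right) = - \frac{152408}{5283} \approx -28.849$)
$q{\left(-86 \right)} + V = -86 - \frac{152408}{5283} = - \frac{606746}{5283}$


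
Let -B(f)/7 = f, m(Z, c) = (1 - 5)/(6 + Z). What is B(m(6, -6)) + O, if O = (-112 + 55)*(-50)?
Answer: 8557/3 ≈ 2852.3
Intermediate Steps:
m(Z, c) = -4/(6 + Z)
B(f) = -7*f
O = 2850 (O = -57*(-50) = 2850)
B(m(6, -6)) + O = -(-28)/(6 + 6) + 2850 = -(-28)/12 + 2850 = -7*(-⅓) + 2850 = 7/3 + 2850 = 8557/3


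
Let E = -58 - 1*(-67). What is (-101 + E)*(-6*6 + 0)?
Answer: 3312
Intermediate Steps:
E = 9 (E = -58 + 67 = 9)
(-101 + E)*(-6*6 + 0) = (-101 + 9)*(-6*6 + 0) = -92*(-36 + 0) = -92*(-36) = 3312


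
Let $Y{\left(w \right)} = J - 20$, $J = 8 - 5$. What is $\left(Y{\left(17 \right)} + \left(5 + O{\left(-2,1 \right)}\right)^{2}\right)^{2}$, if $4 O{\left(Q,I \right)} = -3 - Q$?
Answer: $\frac{7921}{256} \approx 30.941$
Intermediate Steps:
$J = 3$ ($J = 8 - 5 = 3$)
$Y{\left(w \right)} = -17$ ($Y{\left(w \right)} = 3 - 20 = -17$)
$O{\left(Q,I \right)} = - \frac{3}{4} - \frac{Q}{4}$ ($O{\left(Q,I \right)} = \frac{-3 - Q}{4} = - \frac{3}{4} - \frac{Q}{4}$)
$\left(Y{\left(17 \right)} + \left(5 + O{\left(-2,1 \right)}\right)^{2}\right)^{2} = \left(-17 + \left(5 - \frac{1}{4}\right)^{2}\right)^{2} = \left(-17 + \left(\frac{19}{4}\right)^{2}\right)^{2} = \left(-17 + \frac{361}{16}\right)^{2} = \left(\frac{89}{16}\right)^{2} = \frac{7921}{256}$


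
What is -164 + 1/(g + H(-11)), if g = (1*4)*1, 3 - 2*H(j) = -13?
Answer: -1967/12 ≈ -163.92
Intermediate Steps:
H(j) = 8 (H(j) = 3/2 - 1/2*(-13) = 3/2 + 13/2 = 8)
g = 4 (g = 4*1 = 4)
-164 + 1/(g + H(-11)) = -164 + 1/(4 + 8) = -164 + 1/12 = -1967/12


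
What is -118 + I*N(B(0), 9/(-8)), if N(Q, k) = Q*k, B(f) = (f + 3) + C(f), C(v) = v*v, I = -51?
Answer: 433/8 ≈ 54.125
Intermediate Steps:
C(v) = v²
B(f) = 3 + f + f² (B(f) = (f + 3) + f² = (3 + f) + f² = 3 + f + f²)
-118 + I*N(B(0), 9/(-8)) = -118 - 51*(3 + 0 + 0²)*9/(-8) = -118 - 51*(3 + 0 + 0)*9*(-⅛) = -118 - 153*(-9)/8 = -118 - 51*(-27/8) = -118 + 1377/8 = 433/8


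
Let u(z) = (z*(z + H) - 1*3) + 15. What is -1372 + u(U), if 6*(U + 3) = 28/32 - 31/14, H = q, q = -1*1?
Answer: -16889087/12544 ≈ -1346.4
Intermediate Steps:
q = -1
H = -1
U = -361/112 (U = -3 + (28/32 - 31/14)/6 = -3 + (28*(1/32) - 31*1/14)/6 = -3 + (7/8 - 31/14)/6 = -3 + (1/6)*(-75/56) = -3 - 25/112 = -361/112 ≈ -3.2232)
u(z) = 12 + z*(-1 + z) (u(z) = (z*(z - 1) - 1*3) + 15 = (z*(-1 + z) - 3) + 15 = (-3 + z*(-1 + z)) + 15 = 12 + z*(-1 + z))
-1372 + u(U) = -1372 + (12 + (-361/112)**2 - 1*(-361/112)) = -1372 + (12 + 130321/12544 + 361/112) = -1372 + 321281/12544 = -16889087/12544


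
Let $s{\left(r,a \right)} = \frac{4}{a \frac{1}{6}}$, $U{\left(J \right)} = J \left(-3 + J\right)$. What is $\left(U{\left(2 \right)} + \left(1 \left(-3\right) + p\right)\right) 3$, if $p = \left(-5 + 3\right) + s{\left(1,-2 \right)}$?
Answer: $-57$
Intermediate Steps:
$s{\left(r,a \right)} = \frac{24}{a}$ ($s{\left(r,a \right)} = \frac{4}{a \frac{1}{6}} = \frac{4}{\frac{1}{6} a} = 4 \frac{6}{a} = \frac{24}{a}$)
$p = -14$ ($p = \left(-5 + 3\right) + \frac{24}{-2} = -2 + 24 \left(- \frac{1}{2}\right) = -2 - 12 = -14$)
$\left(U{\left(2 \right)} + \left(1 \left(-3\right) + p\right)\right) 3 = \left(2 \left(-3 + 2\right) + \left(1 \left(-3\right) - 14\right)\right) 3 = \left(2 \left(-1\right) - 17\right) 3 = \left(-2 - 17\right) 3 = \left(-19\right) 3 = -57$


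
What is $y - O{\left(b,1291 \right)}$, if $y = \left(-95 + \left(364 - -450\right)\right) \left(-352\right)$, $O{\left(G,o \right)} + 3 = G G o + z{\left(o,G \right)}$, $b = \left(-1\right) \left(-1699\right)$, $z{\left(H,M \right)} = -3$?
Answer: $-3726854973$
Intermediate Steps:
$b = 1699$
$O{\left(G,o \right)} = -6 + o G^{2}$ ($O{\left(G,o \right)} = -3 + \left(G G o - 3\right) = -3 + \left(G^{2} o - 3\right) = -3 + \left(o G^{2} - 3\right) = -3 + \left(-3 + o G^{2}\right) = -6 + o G^{2}$)
$y = -253088$ ($y = \left(-95 + \left(364 + 450\right)\right) \left(-352\right) = \left(-95 + 814\right) \left(-352\right) = 719 \left(-352\right) = -253088$)
$y - O{\left(b,1291 \right)} = -253088 - \left(-6 + 1291 \cdot 1699^{2}\right) = -253088 - \left(-6 + 1291 \cdot 2886601\right) = -253088 - \left(-6 + 3726601891\right) = -253088 - 3726601885 = -3726854973$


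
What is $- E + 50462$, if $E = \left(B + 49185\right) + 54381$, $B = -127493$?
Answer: $74389$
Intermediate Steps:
$E = -23927$ ($E = \left(-127493 + 49185\right) + 54381 = -78308 + 54381 = -23927$)
$- E + 50462 = \left(-1\right) \left(-23927\right) + 50462 = 23927 + 50462 = 74389$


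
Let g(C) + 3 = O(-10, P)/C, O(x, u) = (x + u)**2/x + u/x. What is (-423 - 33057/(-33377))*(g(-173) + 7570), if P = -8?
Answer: -92197668988782/28871105 ≈ -3.1934e+6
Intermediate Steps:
O(x, u) = u/x + (u + x)**2/x (O(x, u) = (u + x)**2/x + u/x = u/x + (u + x)**2/x)
g(C) = -3 - 158/(5*C) (g(C) = -3 + ((-8 + (-8 - 10)**2)/(-10))/C = -3 + (-(-8 + (-18)**2)/10)/C = -3 + (-(-8 + 324)/10)/C = -3 + (-1/10*316)/C = -3 - 158/(5*C))
(-423 - 33057/(-33377))*(g(-173) + 7570) = (-423 - 33057/(-33377))*((-3 - 158/5/(-173)) + 7570) = (-423 - 33057*(-1/33377))*((-3 - 158/5*(-1/173)) + 7570) = (-423 + 33057/33377)*((-3 + 158/865) + 7570) = -14085414*(-2437/865 + 7570)/33377 = -14085414/33377*6545613/865 = -92197668988782/28871105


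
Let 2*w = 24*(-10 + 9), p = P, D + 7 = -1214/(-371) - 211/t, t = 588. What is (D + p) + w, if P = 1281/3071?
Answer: -1499641849/95704644 ≈ -15.669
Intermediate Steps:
D = -127355/31164 (D = -7 + (-1214/(-371) - 211/588) = -7 + (-1214*(-1/371) - 211*1/588) = -7 + (1214/371 - 211/588) = -7 + 90793/31164 = -127355/31164 ≈ -4.0866)
P = 1281/3071 (P = 1281*(1/3071) = 1281/3071 ≈ 0.41713)
p = 1281/3071 ≈ 0.41713
w = -12 (w = (24*(-10 + 9))/2 = (24*(-1))/2 = (1/2)*(-24) = -12)
(D + p) + w = (-127355/31164 + 1281/3071) - 12 = -351186121/95704644 - 12 = -1499641849/95704644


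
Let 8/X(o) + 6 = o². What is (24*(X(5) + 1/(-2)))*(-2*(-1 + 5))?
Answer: 288/19 ≈ 15.158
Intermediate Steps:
X(o) = 8/(-6 + o²)
(24*(X(5) + 1/(-2)))*(-2*(-1 + 5)) = (24*(8/(-6 + 5²) + 1/(-2)))*(-2*(-1 + 5)) = (24*(8/(-6 + 25) - ½))*(-2*4) = (24*(8/19 - ½))*(-8) = (24*(-3/38))*(-8) = -36/19*(-8) = 288/19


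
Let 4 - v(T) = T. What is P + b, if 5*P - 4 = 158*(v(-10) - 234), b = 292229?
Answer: 1426389/5 ≈ 2.8528e+5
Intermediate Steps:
v(T) = 4 - T
P = -34756/5 (P = ⅘ + (158*((4 - 1*(-10)) - 234))/5 = ⅘ + (158*((4 + 10) - 234))/5 = ⅘ + (158*(14 - 234))/5 = ⅘ + (158*(-220))/5 = ⅘ + (⅕)*(-34760) = ⅘ - 6952 = -34756/5 ≈ -6951.2)
P + b = -34756/5 + 292229 = 1426389/5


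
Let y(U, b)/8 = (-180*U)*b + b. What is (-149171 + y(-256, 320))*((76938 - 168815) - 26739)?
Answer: -13975122306424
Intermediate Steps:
y(U, b) = 8*b - 1440*U*b (y(U, b) = 8*((-180*U)*b + b) = 8*(-180*U*b + b) = 8*(b - 180*U*b) = 8*b - 1440*U*b)
(-149171 + y(-256, 320))*((76938 - 168815) - 26739) = (-149171 + 8*320*(1 - 180*(-256)))*((76938 - 168815) - 26739) = (-149171 + 8*320*(1 + 46080))*(-91877 - 26739) = (-149171 + 8*320*46081)*(-118616) = (-149171 + 117967360)*(-118616) = 117818189*(-118616) = -13975122306424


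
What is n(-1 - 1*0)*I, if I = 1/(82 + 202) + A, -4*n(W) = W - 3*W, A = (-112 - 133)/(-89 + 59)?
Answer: -6961/1704 ≈ -4.0851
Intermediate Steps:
A = 49/6 (A = -245/(-30) = -245*(-1/30) = 49/6 ≈ 8.1667)
n(W) = W/2 (n(W) = -(W - 3*W)/4 = -(-1)*W/2 = W/2)
I = 6961/852 (I = 1/(82 + 202) + 49/6 = 1/284 + 49/6 = 6961/852 ≈ 8.1702)
n(-1 - 1*0)*I = ((-1 - 1*0)/2)*(6961/852) = ((-1 + 0)/2)*(6961/852) = ((½)*(-1))*(6961/852) = -½*6961/852 = -6961/1704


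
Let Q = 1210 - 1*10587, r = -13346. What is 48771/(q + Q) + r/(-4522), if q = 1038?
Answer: -54625084/18854479 ≈ -2.8972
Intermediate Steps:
Q = -9377 (Q = 1210 - 10587 = -9377)
48771/(q + Q) + r/(-4522) = 48771/(1038 - 9377) - 13346/(-4522) = 48771/(-8339) - 13346*(-1/4522) = 48771*(-1/8339) + 6673/2261 = -48771/8339 + 6673/2261 = -54625084/18854479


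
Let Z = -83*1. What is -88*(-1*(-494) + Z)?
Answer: -36168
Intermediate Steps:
Z = -83
-88*(-1*(-494) + Z) = -88*(-1*(-494) - 83) = -88*(494 - 83) = -88*411 = -36168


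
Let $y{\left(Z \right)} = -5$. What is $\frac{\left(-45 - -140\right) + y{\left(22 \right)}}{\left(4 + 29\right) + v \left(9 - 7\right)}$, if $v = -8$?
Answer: $\frac{90}{17} \approx 5.2941$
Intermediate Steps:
$\frac{\left(-45 - -140\right) + y{\left(22 \right)}}{\left(4 + 29\right) + v \left(9 - 7\right)} = \frac{\left(-45 - -140\right) - 5}{\left(4 + 29\right) - 8 \left(9 - 7\right)} = \frac{\left(-45 + 140\right) - 5}{33 - 16} = \frac{95 - 5}{33 - 16} = \frac{90}{17}$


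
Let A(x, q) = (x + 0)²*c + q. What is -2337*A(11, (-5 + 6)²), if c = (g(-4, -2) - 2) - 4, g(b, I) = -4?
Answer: 2825433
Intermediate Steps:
c = -10 (c = (-4 - 2) - 4 = -6 - 4 = -10)
A(x, q) = q - 10*x² (A(x, q) = (x + 0)²*(-10) + q = x²*(-10) + q = -10*x² + q = q - 10*x²)
-2337*A(11, (-5 + 6)²) = -2337*((-5 + 6)² - 10*11²) = -2337*(1² - 10*121) = -2337*(1 - 1210) = -2337*(-1209) = 2825433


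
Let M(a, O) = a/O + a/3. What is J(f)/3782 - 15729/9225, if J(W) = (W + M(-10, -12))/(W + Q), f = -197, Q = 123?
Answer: -2933468923/1721188200 ≈ -1.7043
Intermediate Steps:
M(a, O) = a/3 + a/O (M(a, O) = a/O + a*(⅓) = a/O + a/3 = a/3 + a/O)
J(W) = (-5/2 + W)/(123 + W) (J(W) = (W + ((⅓)*(-10) - 10/(-12)))/(W + 123) = (W + (-10/3 - 10*(-1/12)))/(123 + W) = (W + (-10/3 + ⅚))/(123 + W) = (W - 5/2)/(123 + W) = (-5/2 + W)/(123 + W))
J(f)/3782 - 15729/9225 = ((-5/2 - 197)/(123 - 197))/3782 - 15729/9225 = (-399/2/(-74))*(1/3782) - 15729*1/9225 = -1/74*(-399/2)*(1/3782) - 5243/3075 = (399/148)*(1/3782) - 5243/3075 = 399/559736 - 5243/3075 = -2933468923/1721188200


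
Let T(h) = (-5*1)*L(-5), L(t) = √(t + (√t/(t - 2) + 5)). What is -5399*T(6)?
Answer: 26995*5^(¼)*√7*√(-I)/7 ≈ 10789.0 - 10789.0*I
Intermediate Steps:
L(t) = √(5 + t + √t/(-2 + t)) (L(t) = √(t + (√t/(-2 + t) + 5)) = √(t + (5 + √t/(-2 + t))) = √(5 + t + √t/(-2 + t)))
T(h) = -5*5^(¼)*√7*√(-I)/7 (T(h) = (-5*1)*√((√(-5) + (-2 - 5)*(5 - 5))/(-2 - 5)) = -5*√(-I*√5/7) = -5*√7*(5^(¼)*√(-I))/7 = -5*5^(¼)*√7*√(-I)/7)
-5399*T(6) = -(-26995)*5^(¼)*√7*√(-I)/7 = 26995*5^(¼)*√7*√(-I)/7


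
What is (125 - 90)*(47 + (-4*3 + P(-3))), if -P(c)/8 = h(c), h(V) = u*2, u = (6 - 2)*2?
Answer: -3255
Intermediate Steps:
u = 8 (u = 4*2 = 8)
h(V) = 16 (h(V) = 8*2 = 16)
P(c) = -128 (P(c) = -8*16 = -128)
(125 - 90)*(47 + (-4*3 + P(-3))) = (125 - 90)*(47 + (-4*3 - 128)) = 35*(47 + (-12 - 128)) = 35*(47 - 140) = 35*(-93) = -3255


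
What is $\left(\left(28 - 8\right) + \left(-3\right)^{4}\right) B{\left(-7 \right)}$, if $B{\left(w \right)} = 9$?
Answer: $909$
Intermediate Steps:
$\left(\left(28 - 8\right) + \left(-3\right)^{4}\right) B{\left(-7 \right)} = \left(\left(28 - 8\right) + \left(-3\right)^{4}\right) 9 = \left(\left(28 - 8\right) + 81\right) 9 = \left(20 + 81\right) 9 = 101 \cdot 9 = 909$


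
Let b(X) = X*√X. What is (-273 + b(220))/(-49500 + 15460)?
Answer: 273/34040 - 11*√55/851 ≈ -0.087842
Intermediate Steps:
b(X) = X^(3/2)
(-273 + b(220))/(-49500 + 15460) = (-273 + 220^(3/2))/(-49500 + 15460) = (-273 + 440*√55)/(-34040) = (-273 + 440*√55)*(-1/34040) = 273/34040 - 11*√55/851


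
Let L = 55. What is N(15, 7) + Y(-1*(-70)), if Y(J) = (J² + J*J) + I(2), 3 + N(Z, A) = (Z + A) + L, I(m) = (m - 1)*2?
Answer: 9876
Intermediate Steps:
I(m) = -2 + 2*m (I(m) = (-1 + m)*2 = -2 + 2*m)
N(Z, A) = 52 + A + Z (N(Z, A) = -3 + ((Z + A) + 55) = -3 + ((A + Z) + 55) = -3 + (55 + A + Z) = 52 + A + Z)
Y(J) = 2 + 2*J² (Y(J) = (J² + J*J) + (-2 + 2*2) = (J² + J²) + (-2 + 4) = 2*J² + 2 = 2 + 2*J²)
N(15, 7) + Y(-1*(-70)) = (52 + 7 + 15) + (2 + 2*(-1*(-70))²) = 74 + (2 + 2*70²) = 74 + (2 + 2*4900) = 74 + (2 + 9800) = 74 + 9802 = 9876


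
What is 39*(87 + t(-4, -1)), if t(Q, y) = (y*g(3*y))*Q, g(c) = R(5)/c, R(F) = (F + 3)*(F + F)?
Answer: -767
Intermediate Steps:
R(F) = 2*F*(3 + F) (R(F) = (3 + F)*(2*F) = 2*F*(3 + F))
g(c) = 80/c (g(c) = (2*5*(3 + 5))/c = (2*5*8)/c = 80/c)
t(Q, y) = 80*Q/3 (t(Q, y) = (y*(80/((3*y))))*Q = (y*(80*(1/(3*y))))*Q = (y*(80/(3*y)))*Q = 80*Q/3)
39*(87 + t(-4, -1)) = 39*(87 + (80/3)*(-4)) = 39*(87 - 320/3) = 39*(-59/3) = -767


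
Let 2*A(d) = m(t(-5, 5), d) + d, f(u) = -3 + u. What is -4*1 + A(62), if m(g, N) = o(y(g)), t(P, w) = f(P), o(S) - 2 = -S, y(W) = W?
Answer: 32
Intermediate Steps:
o(S) = 2 - S
t(P, w) = -3 + P
m(g, N) = 2 - g
A(d) = 5 + d/2 (A(d) = ((2 - (-3 - 5)) + d)/2 = ((2 - 1*(-8)) + d)/2 = ((2 + 8) + d)/2 = (10 + d)/2 = 5 + d/2)
-4*1 + A(62) = -4*1 + (5 + (½)*62) = -4 + (5 + 31) = -4 + 36 = 32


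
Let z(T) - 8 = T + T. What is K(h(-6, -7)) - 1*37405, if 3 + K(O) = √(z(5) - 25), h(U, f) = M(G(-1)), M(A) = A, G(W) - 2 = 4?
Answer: -37408 + I*√7 ≈ -37408.0 + 2.6458*I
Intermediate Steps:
z(T) = 8 + 2*T (z(T) = 8 + (T + T) = 8 + 2*T)
G(W) = 6 (G(W) = 2 + 4 = 6)
h(U, f) = 6
K(O) = -3 + I*√7 (K(O) = -3 + √((8 + 2*5) - 25) = -3 + √((8 + 10) - 25) = -3 + √(18 - 25) = -3 + √(-7) = -3 + I*√7)
K(h(-6, -7)) - 1*37405 = (-3 + I*√7) - 1*37405 = (-3 + I*√7) - 37405 = -37408 + I*√7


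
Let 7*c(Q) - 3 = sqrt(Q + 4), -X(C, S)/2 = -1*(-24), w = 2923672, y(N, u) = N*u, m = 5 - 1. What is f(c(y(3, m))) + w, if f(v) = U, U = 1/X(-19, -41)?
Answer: 140336255/48 ≈ 2.9237e+6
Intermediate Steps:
m = 4
X(C, S) = -48 (X(C, S) = -(-2)*(-24) = -2*24 = -48)
c(Q) = 3/7 + sqrt(4 + Q)/7 (c(Q) = 3/7 + sqrt(Q + 4)/7 = 3/7 + sqrt(4 + Q)/7)
U = -1/48 (U = 1/(-48) = -1/48 ≈ -0.020833)
f(v) = -1/48
f(c(y(3, m))) + w = -1/48 + 2923672 = 140336255/48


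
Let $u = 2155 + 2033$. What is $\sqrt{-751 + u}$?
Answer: $\sqrt{3437} \approx 58.626$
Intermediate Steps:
$u = 4188$
$\sqrt{-751 + u} = \sqrt{-751 + 4188} = \sqrt{3437}$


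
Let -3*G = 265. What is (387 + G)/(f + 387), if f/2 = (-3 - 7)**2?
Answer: 896/1761 ≈ 0.50880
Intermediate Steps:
G = -265/3 (G = -1/3*265 = -265/3 ≈ -88.333)
f = 200 (f = 2*(-3 - 7)**2 = 2*(-10)**2 = 2*100 = 200)
(387 + G)/(f + 387) = (387 - 265/3)/(200 + 387) = (896/3)/587 = (896/3)*(1/587) = 896/1761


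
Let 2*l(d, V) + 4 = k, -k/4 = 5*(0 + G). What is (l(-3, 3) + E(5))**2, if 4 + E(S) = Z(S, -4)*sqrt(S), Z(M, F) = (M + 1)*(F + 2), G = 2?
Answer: 1396 + 624*sqrt(5) ≈ 2791.3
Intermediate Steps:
Z(M, F) = (1 + M)*(2 + F)
k = -40 (k = -20*(0 + 2) = -20*2 = -4*10 = -40)
l(d, V) = -22 (l(d, V) = -2 + (1/2)*(-40) = -2 - 20 = -22)
E(S) = -4 + sqrt(S)*(-2 - 2*S) (E(S) = -4 + (2 - 4 + 2*S - 4*S)*sqrt(S) = -4 + (-2 - 2*S)*sqrt(S) = -4 + sqrt(S)*(-2 - 2*S))
(l(-3, 3) + E(5))**2 = (-22 + (-4 + 2*sqrt(5)*(-1 - 1*5)))**2 = (-22 + (-4 + 2*sqrt(5)*(-1 - 5)))**2 = (-22 + (-4 + 2*sqrt(5)*(-6)))**2 = (-22 + (-4 - 12*sqrt(5)))**2 = (-26 - 12*sqrt(5))**2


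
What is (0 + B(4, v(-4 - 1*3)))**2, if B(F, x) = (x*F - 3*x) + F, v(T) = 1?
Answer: 25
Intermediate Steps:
B(F, x) = F - 3*x + F*x (B(F, x) = (F*x - 3*x) + F = (-3*x + F*x) + F = F - 3*x + F*x)
(0 + B(4, v(-4 - 1*3)))**2 = (0 + (4 - 3*1 + 4*1))**2 = (0 + (4 - 3 + 4))**2 = (0 + 5)**2 = 5**2 = 25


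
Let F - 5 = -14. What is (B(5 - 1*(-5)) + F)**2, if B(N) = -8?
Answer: 289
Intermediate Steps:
F = -9 (F = 5 - 14 = -9)
(B(5 - 1*(-5)) + F)**2 = (-8 - 9)**2 = (-17)**2 = 289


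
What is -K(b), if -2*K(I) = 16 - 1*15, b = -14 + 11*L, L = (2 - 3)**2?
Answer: 1/2 ≈ 0.50000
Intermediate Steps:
L = 1 (L = (-1)**2 = 1)
b = -3 (b = -14 + 11*1 = -14 + 11 = -3)
K(I) = -1/2 (K(I) = -(16 - 1*15)/2 = -(16 - 15)/2 = -1/2*1 = -1/2)
-K(b) = -1*(-1/2) = 1/2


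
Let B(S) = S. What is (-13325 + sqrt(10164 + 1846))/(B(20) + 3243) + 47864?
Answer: 12012839/251 + sqrt(12010)/3263 ≈ 47860.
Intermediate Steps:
(-13325 + sqrt(10164 + 1846))/(B(20) + 3243) + 47864 = (-13325 + sqrt(10164 + 1846))/(20 + 3243) + 47864 = (-13325 + sqrt(12010))/3263 + 47864 = (-13325 + sqrt(12010))*(1/3263) + 47864 = (-1025/251 + sqrt(12010)/3263) + 47864 = 12012839/251 + sqrt(12010)/3263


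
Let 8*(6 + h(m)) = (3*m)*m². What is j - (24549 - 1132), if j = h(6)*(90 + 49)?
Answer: -12992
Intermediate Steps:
h(m) = -6 + 3*m³/8 (h(m) = -6 + ((3*m)*m²)/8 = -6 + (3*m³)/8 = -6 + 3*m³/8)
j = 10425 (j = (-6 + (3/8)*6³)*(90 + 49) = (-6 + (3/8)*216)*139 = (-6 + 81)*139 = 75*139 = 10425)
j - (24549 - 1132) = 10425 - (24549 - 1132) = 10425 - 1*23417 = 10425 - 23417 = -12992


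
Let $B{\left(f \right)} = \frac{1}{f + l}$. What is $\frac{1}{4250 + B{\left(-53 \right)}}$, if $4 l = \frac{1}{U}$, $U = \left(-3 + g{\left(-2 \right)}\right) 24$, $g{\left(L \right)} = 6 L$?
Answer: $\frac{76321}{324362810} \approx 0.0002353$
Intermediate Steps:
$U = -360$ ($U = \left(-3 + 6 \left(-2\right)\right) 24 = \left(-3 - 12\right) 24 = \left(-15\right) 24 = -360$)
$l = - \frac{1}{1440}$ ($l = \frac{1}{4 \left(-360\right)} = \frac{1}{4} \left(- \frac{1}{360}\right) = - \frac{1}{1440} \approx -0.00069444$)
$B{\left(f \right)} = \frac{1}{- \frac{1}{1440} + f}$ ($B{\left(f \right)} = \frac{1}{f - \frac{1}{1440}} = \frac{1}{- \frac{1}{1440} + f}$)
$\frac{1}{4250 + B{\left(-53 \right)}} = \frac{1}{4250 + \frac{1440}{-1 + 1440 \left(-53\right)}} = \frac{1}{4250 + \frac{1440}{-1 - 76320}} = \frac{1}{4250 + \frac{1440}{-76321}} = \frac{1}{4250 + 1440 \left(- \frac{1}{76321}\right)} = \frac{1}{4250 - \frac{1440}{76321}} = \frac{1}{\frac{324362810}{76321}} = \frac{76321}{324362810}$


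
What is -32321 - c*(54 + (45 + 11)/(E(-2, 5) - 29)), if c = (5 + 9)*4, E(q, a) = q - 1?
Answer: -35247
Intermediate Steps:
E(q, a) = -1 + q
c = 56 (c = 14*4 = 56)
-32321 - c*(54 + (45 + 11)/(E(-2, 5) - 29)) = -32321 - 56*(54 + (45 + 11)/((-1 - 2) - 29)) = -32321 - 56*(54 + 56/(-3 - 29)) = -32321 - 56*(54 + 56/(-32)) = -32321 - 56*(54 + 56*(-1/32)) = -32321 - 56*(54 - 7/4) = -32321 - 56*209/4 = -32321 - 1*2926 = -32321 - 2926 = -35247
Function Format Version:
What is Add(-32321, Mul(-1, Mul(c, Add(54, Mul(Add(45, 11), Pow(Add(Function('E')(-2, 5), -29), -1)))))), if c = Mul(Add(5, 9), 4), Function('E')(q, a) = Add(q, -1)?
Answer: -35247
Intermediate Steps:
Function('E')(q, a) = Add(-1, q)
c = 56 (c = Mul(14, 4) = 56)
Add(-32321, Mul(-1, Mul(c, Add(54, Mul(Add(45, 11), Pow(Add(Function('E')(-2, 5), -29), -1)))))) = Add(-32321, Mul(-1, Mul(56, Add(54, Mul(Add(45, 11), Pow(Add(Add(-1, -2), -29), -1)))))) = Add(-32321, Mul(-1, Mul(56, Add(54, Mul(56, Pow(Add(-3, -29), -1)))))) = Add(-32321, Mul(-1, Mul(56, Add(54, Mul(56, Pow(-32, -1)))))) = Add(-32321, Mul(-1, Mul(56, Add(54, Mul(56, Rational(-1, 32)))))) = Add(-32321, Mul(-1, Mul(56, Add(54, Rational(-7, 4))))) = Add(-32321, Mul(-1, Mul(56, Rational(209, 4)))) = Add(-32321, Mul(-1, 2926)) = Add(-32321, -2926) = -35247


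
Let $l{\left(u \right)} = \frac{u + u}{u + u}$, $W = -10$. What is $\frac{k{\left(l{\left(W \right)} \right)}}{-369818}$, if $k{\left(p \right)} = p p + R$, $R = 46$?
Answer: $- \frac{47}{369818} \approx -0.00012709$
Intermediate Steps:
$l{\left(u \right)} = 1$ ($l{\left(u \right)} = \frac{2 u}{2 u} = 2 u \frac{1}{2 u} = 1$)
$k{\left(p \right)} = 46 + p^{2}$ ($k{\left(p \right)} = p p + 46 = p^{2} + 46 = 46 + p^{2}$)
$\frac{k{\left(l{\left(W \right)} \right)}}{-369818} = \frac{46 + 1^{2}}{-369818} = \left(46 + 1\right) \left(- \frac{1}{369818}\right) = 47 \left(- \frac{1}{369818}\right) = - \frac{47}{369818}$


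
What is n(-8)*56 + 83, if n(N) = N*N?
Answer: 3667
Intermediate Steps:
n(N) = N²
n(-8)*56 + 83 = (-8)²*56 + 83 = 64*56 + 83 = 3584 + 83 = 3667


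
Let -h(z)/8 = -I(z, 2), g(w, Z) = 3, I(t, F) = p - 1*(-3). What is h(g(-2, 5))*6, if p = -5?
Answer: -96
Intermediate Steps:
I(t, F) = -2 (I(t, F) = -5 - 1*(-3) = -5 + 3 = -2)
h(z) = -16 (h(z) = -(-8)*(-2) = -8*2 = -16)
h(g(-2, 5))*6 = -16*6 = -96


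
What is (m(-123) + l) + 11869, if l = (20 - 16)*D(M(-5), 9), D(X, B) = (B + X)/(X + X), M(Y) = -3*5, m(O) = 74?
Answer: 59719/5 ≈ 11944.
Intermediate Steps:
M(Y) = -15
D(X, B) = (B + X)/(2*X) (D(X, B) = (B + X)/((2*X)) = (B + X)*(1/(2*X)) = (B + X)/(2*X))
l = ⅘ (l = (20 - 16)*((½)*(9 - 15)/(-15)) = 4*((½)*(-1/15)*(-6)) = 4*(⅕) = ⅘ ≈ 0.80000)
(m(-123) + l) + 11869 = (74 + ⅘) + 11869 = 374/5 + 11869 = 59719/5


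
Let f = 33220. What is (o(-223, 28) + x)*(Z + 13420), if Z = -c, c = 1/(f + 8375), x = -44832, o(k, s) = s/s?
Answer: -25024883827069/41595 ≈ -6.0163e+8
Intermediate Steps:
o(k, s) = 1
c = 1/41595 (c = 1/(33220 + 8375) = 1/41595 ≈ 2.4041e-5)
Z = -1/41595 (Z = -1*1/41595 = -1/41595 ≈ -2.4041e-5)
(o(-223, 28) + x)*(Z + 13420) = (1 - 44832)*(-1/41595 + 13420) = -44831*558204899/41595 = -25024883827069/41595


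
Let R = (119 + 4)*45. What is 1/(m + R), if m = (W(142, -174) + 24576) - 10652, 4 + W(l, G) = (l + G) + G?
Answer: 1/19249 ≈ 5.1951e-5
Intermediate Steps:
R = 5535 (R = 123*45 = 5535)
W(l, G) = -4 + l + 2*G (W(l, G) = -4 + ((l + G) + G) = -4 + ((G + l) + G) = -4 + (l + 2*G) = -4 + l + 2*G)
m = 13714 (m = ((-4 + 142 + 2*(-174)) + 24576) - 10652 = ((-4 + 142 - 348) + 24576) - 10652 = (-210 + 24576) - 10652 = 24366 - 10652 = 13714)
1/(m + R) = 1/(13714 + 5535) = 1/19249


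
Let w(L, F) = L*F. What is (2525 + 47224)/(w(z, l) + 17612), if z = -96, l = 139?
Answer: 49749/4268 ≈ 11.656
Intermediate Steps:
w(L, F) = F*L
(2525 + 47224)/(w(z, l) + 17612) = (2525 + 47224)/(139*(-96) + 17612) = 49749/(-13344 + 17612) = 49749/4268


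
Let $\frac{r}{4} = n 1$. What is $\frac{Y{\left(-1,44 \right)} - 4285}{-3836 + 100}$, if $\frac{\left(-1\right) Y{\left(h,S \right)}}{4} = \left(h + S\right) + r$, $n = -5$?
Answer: $\frac{4377}{3736} \approx 1.1716$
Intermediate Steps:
$r = -20$ ($r = 4 \left(\left(-5\right) 1\right) = 4 \left(-5\right) = -20$)
$Y{\left(h,S \right)} = 80 - 4 S - 4 h$ ($Y{\left(h,S \right)} = - 4 \left(\left(h + S\right) - 20\right) = - 4 \left(\left(S + h\right) - 20\right) = - 4 \left(-20 + S + h\right) = 80 - 4 S - 4 h$)
$\frac{Y{\left(-1,44 \right)} - 4285}{-3836 + 100} = \frac{\left(80 - 176 - -4\right) - 4285}{-3836 + 100} = \frac{\left(80 - 176 + 4\right) - 4285}{-3736} = \left(-92 - 4285\right) \left(- \frac{1}{3736}\right) = \left(-4377\right) \left(- \frac{1}{3736}\right) = \frac{4377}{3736}$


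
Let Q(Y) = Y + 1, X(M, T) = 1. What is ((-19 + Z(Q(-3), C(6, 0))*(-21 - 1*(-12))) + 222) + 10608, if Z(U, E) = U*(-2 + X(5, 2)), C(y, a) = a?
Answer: 10793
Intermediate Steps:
Q(Y) = 1 + Y
Z(U, E) = -U (Z(U, E) = U*(-2 + 1) = U*(-1) = -U)
((-19 + Z(Q(-3), C(6, 0))*(-21 - 1*(-12))) + 222) + 10608 = ((-19 + (-(1 - 3))*(-21 - 1*(-12))) + 222) + 10608 = ((-19 + (-1*(-2))*(-21 + 12)) + 222) + 10608 = ((-19 + 2*(-9)) + 222) + 10608 = ((-19 - 18) + 222) + 10608 = (-37 + 222) + 10608 = 185 + 10608 = 10793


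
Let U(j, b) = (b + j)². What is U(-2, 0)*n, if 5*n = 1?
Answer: ⅘ ≈ 0.80000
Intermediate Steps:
n = ⅕ (n = (⅕)*1 = ⅕ ≈ 0.20000)
U(-2, 0)*n = (0 - 2)²*(⅕) = (-2)²*(⅕) = 4*(⅕) = ⅘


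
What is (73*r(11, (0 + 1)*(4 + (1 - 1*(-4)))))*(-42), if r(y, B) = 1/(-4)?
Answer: 1533/2 ≈ 766.50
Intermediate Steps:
r(y, B) = -¼
(73*r(11, (0 + 1)*(4 + (1 - 1*(-4)))))*(-42) = (73*(-¼))*(-42) = -73/4*(-42) = 1533/2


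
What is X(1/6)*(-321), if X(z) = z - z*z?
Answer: -535/12 ≈ -44.583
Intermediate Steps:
X(z) = z - z²
X(1/6)*(-321) = ((1 - 1/6)/6)*(-321) = ((1 - 1*⅙)/6)*(-321) = ((1 - ⅙)/6)*(-321) = ((⅙)*(⅚))*(-321) = (5/36)*(-321) = -535/12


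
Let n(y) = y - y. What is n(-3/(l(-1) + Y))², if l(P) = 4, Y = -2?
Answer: 0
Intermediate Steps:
n(y) = 0
n(-3/(l(-1) + Y))² = 0² = 0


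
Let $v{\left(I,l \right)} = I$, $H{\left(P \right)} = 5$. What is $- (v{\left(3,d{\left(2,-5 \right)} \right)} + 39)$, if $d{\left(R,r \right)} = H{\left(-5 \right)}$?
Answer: $-42$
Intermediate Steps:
$d{\left(R,r \right)} = 5$
$- (v{\left(3,d{\left(2,-5 \right)} \right)} + 39) = - (3 + 39) = \left(-1\right) 42 = -42$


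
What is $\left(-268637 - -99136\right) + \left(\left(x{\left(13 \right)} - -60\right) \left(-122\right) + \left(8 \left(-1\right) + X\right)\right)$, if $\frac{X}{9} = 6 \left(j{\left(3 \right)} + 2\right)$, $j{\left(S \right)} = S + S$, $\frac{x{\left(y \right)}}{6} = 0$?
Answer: $-176397$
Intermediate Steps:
$x{\left(y \right)} = 0$ ($x{\left(y \right)} = 6 \cdot 0 = 0$)
$j{\left(S \right)} = 2 S$
$X = 432$ ($X = 9 \cdot 6 \left(2 \cdot 3 + 2\right) = 9 \cdot 6 \left(6 + 2\right) = 9 \cdot 6 \cdot 8 = 9 \cdot 48 = 432$)
$\left(-268637 - -99136\right) + \left(\left(x{\left(13 \right)} - -60\right) \left(-122\right) + \left(8 \left(-1\right) + X\right)\right) = \left(-268637 - -99136\right) + \left(\left(0 - -60\right) \left(-122\right) + \left(8 \left(-1\right) + 432\right)\right) = \left(-268637 + 99136\right) + \left(\left(0 + 60\right) \left(-122\right) + \left(-8 + 432\right)\right) = -169501 + \left(60 \left(-122\right) + 424\right) = -169501 + \left(-7320 + 424\right) = -169501 - 6896 = -176397$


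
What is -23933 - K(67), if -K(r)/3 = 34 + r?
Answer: -23630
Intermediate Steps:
K(r) = -102 - 3*r (K(r) = -3*(34 + r) = -102 - 3*r)
-23933 - K(67) = -23933 - (-102 - 3*67) = -23933 - (-102 - 201) = -23933 - 1*(-303) = -23933 + 303 = -23630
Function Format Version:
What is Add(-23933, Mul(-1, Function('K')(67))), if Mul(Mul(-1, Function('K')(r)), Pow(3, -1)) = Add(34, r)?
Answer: -23630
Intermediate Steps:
Function('K')(r) = Add(-102, Mul(-3, r)) (Function('K')(r) = Mul(-3, Add(34, r)) = Add(-102, Mul(-3, r)))
Add(-23933, Mul(-1, Function('K')(67))) = Add(-23933, Mul(-1, Add(-102, Mul(-3, 67)))) = Add(-23933, Mul(-1, Add(-102, -201))) = Add(-23933, Mul(-1, -303)) = Add(-23933, 303) = -23630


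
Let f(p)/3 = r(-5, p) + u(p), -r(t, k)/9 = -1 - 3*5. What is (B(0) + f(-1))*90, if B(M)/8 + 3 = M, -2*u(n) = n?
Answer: 36855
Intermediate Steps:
u(n) = -n/2
r(t, k) = 144 (r(t, k) = -9*(-1 - 3*5) = -9*(-1 - 15) = -9*(-16) = 144)
B(M) = -24 + 8*M
f(p) = 432 - 3*p/2 (f(p) = 3*(144 - p/2) = 432 - 3*p/2)
(B(0) + f(-1))*90 = ((-24 + 8*0) + (432 - 3/2*(-1)))*90 = ((-24 + 0) + (432 + 3/2))*90 = (-24 + 867/2)*90 = (819/2)*90 = 36855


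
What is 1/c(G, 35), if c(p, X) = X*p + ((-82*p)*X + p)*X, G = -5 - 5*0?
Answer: 1/501900 ≈ 1.9924e-6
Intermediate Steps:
G = -5 (G = -5 + 0 = -5)
c(p, X) = X*p + X*(p - 82*X*p) (c(p, X) = X*p + (-82*X*p + p)*X = X*p + (p - 82*X*p)*X = X*p + X*(p - 82*X*p))
1/c(G, 35) = 1/(2*35*(-5)*(1 - 41*35)) = 1/(2*35*(-5)*(1 - 1435)) = 1/(2*35*(-5)*(-1434)) = 1/501900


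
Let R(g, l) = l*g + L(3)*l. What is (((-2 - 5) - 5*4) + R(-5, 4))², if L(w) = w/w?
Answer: 1849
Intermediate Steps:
L(w) = 1
R(g, l) = l + g*l (R(g, l) = l*g + 1*l = g*l + l = l + g*l)
(((-2 - 5) - 5*4) + R(-5, 4))² = (((-2 - 5) - 5*4) + 4*(1 - 5))² = ((-7 - 20) + 4*(-4))² = (-27 - 16)² = (-43)² = 1849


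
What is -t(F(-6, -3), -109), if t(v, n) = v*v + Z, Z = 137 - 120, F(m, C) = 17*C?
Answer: -2618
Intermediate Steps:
Z = 17
t(v, n) = 17 + v² (t(v, n) = v*v + 17 = v² + 17 = 17 + v²)
-t(F(-6, -3), -109) = -(17 + (17*(-3))²) = -(17 + (-51)²) = -(17 + 2601) = -1*2618 = -2618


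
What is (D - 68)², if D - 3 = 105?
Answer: 1600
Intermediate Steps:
D = 108 (D = 3 + 105 = 108)
(D - 68)² = (108 - 68)² = 40² = 1600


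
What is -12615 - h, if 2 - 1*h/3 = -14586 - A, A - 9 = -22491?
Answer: 11067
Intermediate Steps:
A = -22482 (A = 9 - 22491 = -22482)
h = -23682 (h = 6 - 3*(-14586 - 1*(-22482)) = 6 - 3*(-14586 + 22482) = 6 - 3*7896 = 6 - 23688 = -23682)
-12615 - h = -12615 - 1*(-23682) = -12615 + 23682 = 11067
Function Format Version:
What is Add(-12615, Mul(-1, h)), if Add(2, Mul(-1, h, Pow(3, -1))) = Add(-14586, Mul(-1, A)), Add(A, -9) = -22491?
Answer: 11067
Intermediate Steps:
A = -22482 (A = Add(9, -22491) = -22482)
h = -23682 (h = Add(6, Mul(-3, Add(-14586, Mul(-1, -22482)))) = Add(6, Mul(-3, Add(-14586, 22482))) = Add(6, Mul(-3, 7896)) = Add(6, -23688) = -23682)
Add(-12615, Mul(-1, h)) = Add(-12615, Mul(-1, -23682)) = Add(-12615, 23682) = 11067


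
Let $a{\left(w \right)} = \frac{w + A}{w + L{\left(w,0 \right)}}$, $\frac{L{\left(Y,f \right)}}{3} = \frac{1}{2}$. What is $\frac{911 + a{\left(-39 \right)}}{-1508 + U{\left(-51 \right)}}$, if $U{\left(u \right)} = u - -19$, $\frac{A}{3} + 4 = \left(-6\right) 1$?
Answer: $- \frac{22821}{38500} \approx -0.59275$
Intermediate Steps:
$L{\left(Y,f \right)} = \frac{3}{2}$
$A = -30$ ($A = -12 + 3 \left(\left(-6\right) 1\right) = -12 + 3 \left(-6\right) = -12 - 18 = -30$)
$a{\left(w \right)} = \frac{-30 + w}{\frac{3}{2} + w}$ ($a{\left(w \right)} = \frac{w - 30}{w + \frac{3}{2}} = \frac{-30 + w}{\frac{3}{2} + w}$)
$U{\left(u \right)} = 19 + u$ ($U{\left(u \right)} = u + 19 = 19 + u$)
$\frac{911 + a{\left(-39 \right)}}{-1508 + U{\left(-51 \right)}} = \frac{911 + \frac{2 \left(-30 - 39\right)}{3 + 2 \left(-39\right)}}{-1508 + \left(19 - 51\right)} = \frac{911 + 2 \frac{1}{3 - 78} \left(-69\right)}{-1508 - 32} = \frac{911 + 2 \frac{1}{-75} \left(-69\right)}{-1540} = \left(911 + 2 \left(- \frac{1}{75}\right) \left(-69\right)\right) \left(- \frac{1}{1540}\right) = \left(911 + \frac{46}{25}\right) \left(- \frac{1}{1540}\right) = \frac{22821}{25} \left(- \frac{1}{1540}\right) = - \frac{22821}{38500}$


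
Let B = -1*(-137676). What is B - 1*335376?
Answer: -197700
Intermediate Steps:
B = 137676
B - 1*335376 = 137676 - 1*335376 = 137676 - 335376 = -197700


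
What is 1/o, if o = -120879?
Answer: -1/120879 ≈ -8.2727e-6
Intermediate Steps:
1/o = 1/(-120879) = -1/120879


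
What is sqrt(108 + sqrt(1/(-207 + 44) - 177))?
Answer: sqrt(2869452 + 326*I*sqrt(1175719))/163 ≈ 10.412 + 0.6389*I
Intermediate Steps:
sqrt(108 + sqrt(1/(-207 + 44) - 177)) = sqrt(108 + sqrt(1/(-163) - 177)) = sqrt(108 + sqrt(-1/163 - 177)) = sqrt(108 + sqrt(-28852/163)) = sqrt(108 + 2*I*sqrt(1175719)/163)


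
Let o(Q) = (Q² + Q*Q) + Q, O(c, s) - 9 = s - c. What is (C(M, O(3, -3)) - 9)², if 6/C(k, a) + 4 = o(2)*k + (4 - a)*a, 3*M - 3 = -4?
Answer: 18225/169 ≈ 107.84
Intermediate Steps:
O(c, s) = 9 + s - c (O(c, s) = 9 + (s - c) = 9 + s - c)
M = -⅓ (M = 1 + (⅓)*(-4) = 1 - 4/3 = -⅓ ≈ -0.33333)
o(Q) = Q + 2*Q² (o(Q) = (Q² + Q²) + Q = 2*Q² + Q = Q + 2*Q²)
C(k, a) = 6/(-4 + 10*k + a*(4 - a)) (C(k, a) = 6/(-4 + ((2*(1 + 2*2))*k + (4 - a)*a)) = 6/(-4 + ((2*(1 + 4))*k + a*(4 - a))) = 6/(-4 + ((2*5)*k + a*(4 - a))) = 6/(-4 + (10*k + a*(4 - a))) = 6/(-4 + 10*k + a*(4 - a)))
(C(M, O(3, -3)) - 9)² = (-6/(4 + (9 - 3 - 1*3)² - 10*(-⅓) - 4*(9 - 3 - 1*3)) - 9)² = (-6/(4 + (9 - 3 - 3)² + 10/3 - 4*(9 - 3 - 3)) - 9)² = (-6/(4 + 3² + 10/3 - 4*3) - 9)² = (-6/(4 + 9 + 10/3 - 12) - 9)² = (-6/13/3 - 9)² = (-6*3/13 - 9)² = (-18/13 - 9)² = (-135/13)² = 18225/169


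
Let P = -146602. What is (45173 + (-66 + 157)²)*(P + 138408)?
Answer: -438002076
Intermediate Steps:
(45173 + (-66 + 157)²)*(P + 138408) = (45173 + (-66 + 157)²)*(-146602 + 138408) = (45173 + 91²)*(-8194) = (45173 + 8281)*(-8194) = 53454*(-8194) = -438002076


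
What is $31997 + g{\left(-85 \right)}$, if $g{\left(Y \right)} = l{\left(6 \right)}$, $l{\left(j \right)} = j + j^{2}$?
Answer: $32039$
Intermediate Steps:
$g{\left(Y \right)} = 42$ ($g{\left(Y \right)} = 6 \left(1 + 6\right) = 6 \cdot 7 = 42$)
$31997 + g{\left(-85 \right)} = 31997 + 42 = 32039$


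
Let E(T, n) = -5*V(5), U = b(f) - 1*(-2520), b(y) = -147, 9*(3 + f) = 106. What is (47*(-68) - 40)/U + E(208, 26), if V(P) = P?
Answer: -62561/2373 ≈ -26.364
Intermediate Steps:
f = 79/9 (f = -3 + (⅑)*106 = -3 + 106/9 = 79/9 ≈ 8.7778)
U = 2373 (U = -147 - 1*(-2520) = -147 + 2520 = 2373)
E(T, n) = -25 (E(T, n) = -5*5 = -25)
(47*(-68) - 40)/U + E(208, 26) = (47*(-68) - 40)/2373 - 25 = (-3196 - 40)*(1/2373) - 25 = -3236*1/2373 - 25 = -3236/2373 - 25 = -62561/2373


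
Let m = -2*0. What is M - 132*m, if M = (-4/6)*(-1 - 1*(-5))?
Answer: -8/3 ≈ -2.6667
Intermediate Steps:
m = 0
M = -8/3 (M = (-4/6)*(-1 + 5) = -2*⅓*4 = -⅔*4 = -8/3 ≈ -2.6667)
M - 132*m = -8/3 - 132*0 = -8/3 + 0 = -8/3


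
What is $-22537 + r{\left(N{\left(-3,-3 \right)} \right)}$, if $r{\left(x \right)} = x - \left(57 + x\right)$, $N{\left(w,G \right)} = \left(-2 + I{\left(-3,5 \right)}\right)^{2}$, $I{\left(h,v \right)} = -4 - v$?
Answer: $-22594$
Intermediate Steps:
$N{\left(w,G \right)} = 121$ ($N{\left(w,G \right)} = \left(-2 - 9\right)^{2} = \left(-11\right)^{2} = 121$)
$r{\left(x \right)} = -57$ ($r{\left(x \right)} = x - \left(57 + x\right) = -57$)
$-22537 + r{\left(N{\left(-3,-3 \right)} \right)} = -22537 - 57 = -22594$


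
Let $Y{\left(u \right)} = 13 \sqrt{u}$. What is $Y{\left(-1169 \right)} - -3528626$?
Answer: $3528626 + 13 i \sqrt{1169} \approx 3.5286 \cdot 10^{6} + 444.48 i$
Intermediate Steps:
$Y{\left(-1169 \right)} - -3528626 = 13 \sqrt{-1169} - -3528626 = 13 i \sqrt{1169} + 3528626 = 3528626 + 13 i \sqrt{1169}$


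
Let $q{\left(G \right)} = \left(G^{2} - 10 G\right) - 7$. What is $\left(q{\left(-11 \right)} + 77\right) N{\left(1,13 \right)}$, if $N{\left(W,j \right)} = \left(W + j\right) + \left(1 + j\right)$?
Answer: $8428$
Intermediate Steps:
$N{\left(W,j \right)} = 1 + W + 2 j$
$q{\left(G \right)} = -7 + G^{2} - 10 G$
$\left(q{\left(-11 \right)} + 77\right) N{\left(1,13 \right)} = \left(\left(-7 + \left(-11\right)^{2} - -110\right) + 77\right) \left(1 + 1 + 2 \cdot 13\right) = \left(\left(-7 + 121 + 110\right) + 77\right) \left(1 + 1 + 26\right) = \left(224 + 77\right) 28 = 301 \cdot 28 = 8428$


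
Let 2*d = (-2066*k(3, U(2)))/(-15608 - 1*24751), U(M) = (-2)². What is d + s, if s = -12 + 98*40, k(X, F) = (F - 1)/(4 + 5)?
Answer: 473169949/121077 ≈ 3908.0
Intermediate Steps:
U(M) = 4
k(X, F) = -⅑ + F/9 (k(X, F) = (-1 + F)/9 = (-1 + F)*(⅑) = -⅑ + F/9)
d = 1033/121077 (d = ((-2066*(-⅑ + (⅑)*4))/(-15608 - 1*24751))/2 = ((-2066*(-⅑ + 4/9))/(-15608 - 24751))/2 = (-2066*⅓/(-40359))/2 = (-2066/3*(-1/40359))/2 = (½)*(2066/121077) = 1033/121077 ≈ 0.0085318)
s = 3908 (s = -12 + 3920 = 3908)
d + s = 1033/121077 + 3908 = 473169949/121077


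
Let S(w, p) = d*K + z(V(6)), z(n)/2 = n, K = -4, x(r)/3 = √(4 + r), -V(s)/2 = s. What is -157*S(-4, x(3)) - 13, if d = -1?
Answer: 3127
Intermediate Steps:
V(s) = -2*s
x(r) = 3*√(4 + r)
z(n) = 2*n
S(w, p) = -20 (S(w, p) = -1*(-4) + 2*(-2*6) = 4 + 2*(-12) = 4 - 24 = -20)
-157*S(-4, x(3)) - 13 = -157*(-20) - 13 = 3140 - 13 = 3127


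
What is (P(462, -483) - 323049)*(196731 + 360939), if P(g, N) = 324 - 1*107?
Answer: -180033721440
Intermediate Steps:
P(g, N) = 217 (P(g, N) = 324 - 107 = 217)
(P(462, -483) - 323049)*(196731 + 360939) = (217 - 323049)*(196731 + 360939) = -322832*557670 = -180033721440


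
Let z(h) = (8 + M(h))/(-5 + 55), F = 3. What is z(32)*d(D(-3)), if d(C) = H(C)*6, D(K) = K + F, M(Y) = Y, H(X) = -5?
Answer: -24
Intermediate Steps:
z(h) = 4/25 + h/50 (z(h) = (8 + h)/(-5 + 55) = (8 + h)/50 = (8 + h)*(1/50) = 4/25 + h/50)
D(K) = 3 + K (D(K) = K + 3 = 3 + K)
d(C) = -30 (d(C) = -5*6 = -30)
z(32)*d(D(-3)) = (4/25 + (1/50)*32)*(-30) = (4/25 + 16/25)*(-30) = (⅘)*(-30) = -24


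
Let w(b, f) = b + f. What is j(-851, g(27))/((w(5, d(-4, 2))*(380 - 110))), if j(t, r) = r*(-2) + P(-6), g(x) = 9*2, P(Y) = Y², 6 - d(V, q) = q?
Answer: 0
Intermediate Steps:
d(V, q) = 6 - q
g(x) = 18
j(t, r) = 36 - 2*r (j(t, r) = r*(-2) + (-6)² = -2*r + 36 = 36 - 2*r)
j(-851, g(27))/((w(5, d(-4, 2))*(380 - 110))) = (36 - 2*18)/(((5 + (6 - 1*2))*(380 - 110))) = (36 - 36)/(((5 + (6 - 2))*270)) = 0/(((5 + 4)*270)) = 0/((9*270)) = 0/2430 = 0*(1/2430) = 0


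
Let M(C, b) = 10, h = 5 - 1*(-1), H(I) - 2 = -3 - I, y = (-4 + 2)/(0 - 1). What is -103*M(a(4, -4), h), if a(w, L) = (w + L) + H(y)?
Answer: -1030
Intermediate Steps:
y = 2 (y = -2/(-1) = -2*(-1) = 2)
H(I) = -1 - I (H(I) = 2 + (-3 - I) = -1 - I)
h = 6 (h = 5 + 1 = 6)
a(w, L) = -3 + L + w (a(w, L) = (w + L) + (-1 - 1*2) = (L + w) + (-1 - 2) = (L + w) - 3 = -3 + L + w)
-103*M(a(4, -4), h) = -103*10 = -1030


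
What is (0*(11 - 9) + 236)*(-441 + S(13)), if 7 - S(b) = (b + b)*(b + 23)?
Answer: -323320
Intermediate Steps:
S(b) = 7 - 2*b*(23 + b) (S(b) = 7 - (b + b)*(b + 23) = 7 - 2*b*(23 + b))
(0*(11 - 9) + 236)*(-441 + S(13)) = (0*(11 - 9) + 236)*(-441 + (7 - 46*13 - 2*13²)) = (0*2 + 236)*(-441 + (7 - 598 - 2*169)) = (0 + 236)*(-441 + (7 - 598 - 338)) = 236*(-441 - 929) = 236*(-1370) = -323320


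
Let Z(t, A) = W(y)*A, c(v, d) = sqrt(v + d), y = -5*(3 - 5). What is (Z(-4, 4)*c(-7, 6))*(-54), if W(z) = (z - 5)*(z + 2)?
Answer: -12960*I ≈ -12960.0*I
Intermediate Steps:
y = 10 (y = -5*(-2) = 10)
W(z) = (-5 + z)*(2 + z)
c(v, d) = sqrt(d + v)
Z(t, A) = 60*A (Z(t, A) = (-10 + 10**2 - 3*10)*A = (-10 + 100 - 30)*A = 60*A)
(Z(-4, 4)*c(-7, 6))*(-54) = ((60*4)*sqrt(6 - 7))*(-54) = (240*sqrt(-1))*(-54) = (240*I)*(-54) = -12960*I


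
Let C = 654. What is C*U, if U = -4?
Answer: -2616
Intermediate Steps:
C*U = 654*(-4) = -2616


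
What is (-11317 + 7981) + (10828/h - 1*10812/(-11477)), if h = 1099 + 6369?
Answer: -71431082581/21427559 ≈ -3333.6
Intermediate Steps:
h = 7468
(-11317 + 7981) + (10828/h - 1*10812/(-11477)) = (-11317 + 7981) + (10828/7468 - 1*10812/(-11477)) = -3336 + (10828*(1/7468) - 10812*(-1/11477)) = -3336 + (2707/1867 + 10812/11477) = -3336 + 51254243/21427559 = -71431082581/21427559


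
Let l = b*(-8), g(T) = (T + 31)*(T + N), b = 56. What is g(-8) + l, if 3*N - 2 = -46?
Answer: -2908/3 ≈ -969.33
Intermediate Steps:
N = -44/3 (N = 2/3 + (1/3)*(-46) = 2/3 - 46/3 = -44/3 ≈ -14.667)
g(T) = (31 + T)*(-44/3 + T) (g(T) = (T + 31)*(T - 44/3) = (31 + T)*(-44/3 + T))
l = -448 (l = 56*(-8) = -448)
g(-8) + l = (-1364/3 + (-8)**2 + (49/3)*(-8)) - 448 = (-1364/3 + 64 - 392/3) - 448 = -1564/3 - 448 = -2908/3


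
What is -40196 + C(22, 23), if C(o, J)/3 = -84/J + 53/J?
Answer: -924601/23 ≈ -40200.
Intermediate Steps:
C(o, J) = -93/J (C(o, J) = 3*(-84/J + 53/J) = 3*(-31/J) = -93/J)
-40196 + C(22, 23) = -40196 - 93/23 = -924601/23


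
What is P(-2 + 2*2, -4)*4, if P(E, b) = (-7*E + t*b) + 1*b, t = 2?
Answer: -104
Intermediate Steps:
P(E, b) = -7*E + 3*b (P(E, b) = (-7*E + 2*b) + 1*b = (-7*E + 2*b) + b = -7*E + 3*b)
P(-2 + 2*2, -4)*4 = (-7*(-2 + 2*2) + 3*(-4))*4 = (-7*(-2 + 4) - 12)*4 = (-7*2 - 12)*4 = (-14 - 12)*4 = -26*4 = -104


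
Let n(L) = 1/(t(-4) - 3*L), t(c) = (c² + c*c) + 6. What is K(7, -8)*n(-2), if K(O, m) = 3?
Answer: 3/44 ≈ 0.068182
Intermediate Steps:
t(c) = 6 + 2*c² (t(c) = (c² + c²) + 6 = 2*c² + 6 = 6 + 2*c²)
n(L) = 1/(38 - 3*L) (n(L) = 1/((6 + 2*(-4)²) - 3*L) = 1/((6 + 2*16) - 3*L) = 1/((6 + 32) - 3*L) = 1/(38 - 3*L))
K(7, -8)*n(-2) = 3*(-1/(-38 + 3*(-2))) = 3*(-1/(-38 - 6)) = 3*(-1/(-44)) = 3*(-1*(-1/44)) = 3*(1/44) = 3/44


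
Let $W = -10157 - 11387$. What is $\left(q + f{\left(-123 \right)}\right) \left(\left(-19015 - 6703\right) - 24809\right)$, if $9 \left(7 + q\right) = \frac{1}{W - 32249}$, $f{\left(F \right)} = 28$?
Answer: $- \frac{513701743652}{484137} \approx -1.0611 \cdot 10^{6}$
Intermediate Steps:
$W = -21544$ ($W = -10157 - 11387 = -21544$)
$q = - \frac{3388960}{484137}$ ($q = -7 + \frac{1}{9 \left(-21544 - 32249\right)} = -7 + \frac{1}{9 \left(-53793\right)} = -7 + \frac{1}{9} \left(- \frac{1}{53793}\right) = -7 - \frac{1}{484137} = - \frac{3388960}{484137} \approx -7.0$)
$\left(q + f{\left(-123 \right)}\right) \left(\left(-19015 - 6703\right) - 24809\right) = \left(- \frac{3388960}{484137} + 28\right) \left(\left(-19015 - 6703\right) - 24809\right) = \frac{10166876 \left(\left(-19015 - 6703\right) - 24809\right)}{484137} = \frac{10166876 \left(-25718 - 24809\right)}{484137} = \frac{10166876}{484137} \left(-50527\right) = - \frac{513701743652}{484137}$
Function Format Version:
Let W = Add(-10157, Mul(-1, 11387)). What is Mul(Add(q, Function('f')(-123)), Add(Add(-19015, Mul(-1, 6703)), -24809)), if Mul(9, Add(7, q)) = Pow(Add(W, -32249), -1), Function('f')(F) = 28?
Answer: Rational(-513701743652, 484137) ≈ -1.0611e+6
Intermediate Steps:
W = -21544 (W = Add(-10157, -11387) = -21544)
q = Rational(-3388960, 484137) (q = Add(-7, Mul(Rational(1, 9), Pow(Add(-21544, -32249), -1))) = Add(-7, Mul(Rational(1, 9), Pow(-53793, -1))) = Add(-7, Mul(Rational(1, 9), Rational(-1, 53793))) = Add(-7, Rational(-1, 484137)) = Rational(-3388960, 484137) ≈ -7.0000)
Mul(Add(q, Function('f')(-123)), Add(Add(-19015, Mul(-1, 6703)), -24809)) = Mul(Add(Rational(-3388960, 484137), 28), Add(Add(-19015, Mul(-1, 6703)), -24809)) = Mul(Rational(10166876, 484137), Add(Add(-19015, -6703), -24809)) = Mul(Rational(10166876, 484137), Add(-25718, -24809)) = Mul(Rational(10166876, 484137), -50527) = Rational(-513701743652, 484137)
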